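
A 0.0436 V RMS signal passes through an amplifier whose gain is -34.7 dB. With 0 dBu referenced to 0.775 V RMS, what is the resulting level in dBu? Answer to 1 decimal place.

-59.7 dBu

Input level: 20·log₁₀(0.0436/0.775) = -25.00 dBu.
Output: -25.00 − 34.7 = -59.7 dBu.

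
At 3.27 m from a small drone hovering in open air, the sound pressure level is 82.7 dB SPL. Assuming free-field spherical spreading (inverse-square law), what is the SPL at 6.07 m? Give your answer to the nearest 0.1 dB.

77.3 dB SPL

Free-field point source: level drops by 20·log₁₀ of the distance ratio.
ΔL = −20·log₁₀(6.07/3.27) = -5.37 dB, so L₂ = 82.7 + (-5.37) = 77.3 dB SPL.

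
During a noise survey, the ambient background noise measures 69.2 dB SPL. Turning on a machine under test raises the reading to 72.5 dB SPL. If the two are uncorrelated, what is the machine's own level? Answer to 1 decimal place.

69.8 dB SPL

Subtract intensities: L_src = 10·log₁₀(10^(L_total/10) − 10^(L_bg/10)).
L_src = 10·log₁₀(10^(72.5/10) − 10^(69.2/10)) = 10·log₁₀(9465000) = 69.8 dB SPL.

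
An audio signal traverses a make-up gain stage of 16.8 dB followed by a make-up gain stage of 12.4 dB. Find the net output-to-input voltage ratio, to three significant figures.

28.8

Net gain = 16.8 + 12.4 = 29.2 dB.
Voltage ratio = 10^(29.2/20) = 28.8.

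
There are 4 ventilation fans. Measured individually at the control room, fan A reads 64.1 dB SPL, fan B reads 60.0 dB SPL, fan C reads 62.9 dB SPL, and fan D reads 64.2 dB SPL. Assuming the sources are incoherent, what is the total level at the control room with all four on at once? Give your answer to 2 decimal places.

69.11 dB SPL

Add the sources as powers (linear), then convert back to dB:
L_total = 10·log₁₀(10^(64.1/10) + 10^(60.0/10) + 10^(62.9/10) + 10^(64.2/10)) = 10·log₁₀(8151000) = 69.11 dB SPL.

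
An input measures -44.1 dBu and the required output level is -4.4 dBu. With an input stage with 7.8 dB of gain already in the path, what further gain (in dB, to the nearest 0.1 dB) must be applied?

31.9 dB

The required make-up gain is the shortfall in the dB sum.
G = -4.4 − (-44.1) − 7.8 = 31.9 dB.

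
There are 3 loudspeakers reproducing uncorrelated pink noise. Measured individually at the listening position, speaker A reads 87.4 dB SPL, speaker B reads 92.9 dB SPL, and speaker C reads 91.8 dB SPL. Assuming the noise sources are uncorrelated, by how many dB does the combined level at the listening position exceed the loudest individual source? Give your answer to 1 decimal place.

3.1 dB

Add the sources as powers (linear), then convert back to dB:
L_total = 10·log₁₀(10^(87.4/10) + 10^(92.9/10) + 10^(91.8/10)) = 96.03 dB SPL.
Excess over the loudest (92.9 dB): 96.03 − 92.9 = 3.1 dB.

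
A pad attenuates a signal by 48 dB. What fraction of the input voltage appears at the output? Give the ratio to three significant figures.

Voltage ratio = 10^(dB/20).
10^(-48/20) = 10^(-2.400) = 0.00398.

0.00398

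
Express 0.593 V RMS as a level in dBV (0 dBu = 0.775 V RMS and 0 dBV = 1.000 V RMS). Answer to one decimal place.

dBV = 20·log₁₀(V / 1.000 V).
20·log₁₀(0.593/1.000) = -4.5 dBV.

-4.5 dBV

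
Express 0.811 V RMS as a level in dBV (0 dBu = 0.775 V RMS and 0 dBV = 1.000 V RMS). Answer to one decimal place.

-1.8 dBV

dBV = 20·log₁₀(V / 1.000 V).
20·log₁₀(0.811/1.000) = -1.8 dBV.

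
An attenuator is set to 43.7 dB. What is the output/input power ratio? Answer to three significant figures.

Power ratio = 10^(dB/10).
10^(-43.7/10) = 10^(-4.370) = 0.0000427.

0.0000427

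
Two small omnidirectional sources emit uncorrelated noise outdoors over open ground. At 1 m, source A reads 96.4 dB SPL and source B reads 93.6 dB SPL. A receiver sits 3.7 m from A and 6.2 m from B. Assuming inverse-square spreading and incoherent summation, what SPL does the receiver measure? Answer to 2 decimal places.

At the listener: L_A = 96.4 − 20·log₁₀(3.7) = 85.036 dB; L_B = 93.6 − 20·log₁₀(6.2) = 77.752 dB.
Combined: 10·log₁₀(10^(85.036/10)+10^(77.752/10)) = 85.78 dB SPL.

85.78 dB SPL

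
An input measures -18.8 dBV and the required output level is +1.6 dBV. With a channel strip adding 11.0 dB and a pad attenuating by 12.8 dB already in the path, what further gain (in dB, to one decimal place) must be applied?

22.2 dB

The required make-up gain is the shortfall in the dB sum.
G = +1.6 − (-18.8) − 11.0 + 12.8 = 22.2 dB.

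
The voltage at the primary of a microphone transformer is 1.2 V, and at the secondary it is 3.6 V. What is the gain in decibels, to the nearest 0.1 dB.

For a voltage ratio, dB = 20·log₁₀(V₂/V₁).
20·log₁₀(3.6/1.2) = 20·log₁₀(3.000) = 9.5 dB.

9.5 dB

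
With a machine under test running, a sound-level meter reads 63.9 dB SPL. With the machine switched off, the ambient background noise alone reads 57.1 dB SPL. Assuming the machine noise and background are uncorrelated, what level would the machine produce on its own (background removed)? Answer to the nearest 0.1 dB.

Subtract intensities: L_src = 10·log₁₀(10^(L_total/10) − 10^(L_bg/10)).
L_src = 10·log₁₀(10^(63.9/10) − 10^(57.1/10)) = 10·log₁₀(1942000) = 62.9 dB SPL.

62.9 dB SPL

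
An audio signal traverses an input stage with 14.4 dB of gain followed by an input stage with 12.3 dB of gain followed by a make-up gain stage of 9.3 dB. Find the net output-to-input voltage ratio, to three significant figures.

63.1

Net gain = 14.4 + 12.3 + 9.3 = 36.0 dB.
Voltage ratio = 10^(36.0/20) = 63.1.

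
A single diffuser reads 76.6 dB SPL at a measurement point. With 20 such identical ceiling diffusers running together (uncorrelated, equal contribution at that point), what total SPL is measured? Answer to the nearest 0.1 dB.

20 equal incoherent sources raise the level by 10·log₁₀(20) = 13.01 dB.
L_total = 76.6 + 13.01 = 89.6 dB SPL.

89.6 dB SPL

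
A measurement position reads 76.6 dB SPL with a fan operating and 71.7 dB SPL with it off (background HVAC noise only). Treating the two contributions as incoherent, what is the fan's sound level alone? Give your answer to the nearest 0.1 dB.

Remove the background by subtracting linear intensities:
L_src = 10·log₁₀(10^(76.6/10) − 10^(71.7/10)) = 10·log₁₀(30920000) = 74.9 dB SPL.

74.9 dB SPL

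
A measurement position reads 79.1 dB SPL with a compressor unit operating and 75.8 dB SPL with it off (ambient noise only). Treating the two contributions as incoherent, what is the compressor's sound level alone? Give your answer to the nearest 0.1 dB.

Background correction is a power subtraction:
L_src = 10·log₁₀(10^(79.1/10) − 10^(75.8/10)) = 10·log₁₀(43260000) = 76.4 dB SPL.

76.4 dB SPL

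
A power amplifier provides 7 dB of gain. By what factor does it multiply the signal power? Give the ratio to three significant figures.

Power ratio = 10^(dB/10).
10^(7/10) = 10^(0.7000) = 5.01.

5.01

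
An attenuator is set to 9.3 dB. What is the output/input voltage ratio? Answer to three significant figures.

0.343

Voltage ratio = 10^(dB/20).
10^(-9.3/20) = 10^(-0.4650) = 0.343.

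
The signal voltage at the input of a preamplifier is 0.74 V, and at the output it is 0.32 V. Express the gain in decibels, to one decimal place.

For a voltage ratio, dB = 20·log₁₀(V₂/V₁).
20·log₁₀(0.32/0.74) = 20·log₁₀(0.4324) = -7.3 dB.

-7.3 dB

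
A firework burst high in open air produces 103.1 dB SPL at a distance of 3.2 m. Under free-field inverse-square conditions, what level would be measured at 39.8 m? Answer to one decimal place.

81.2 dB SPL

For a point source in a free field, ΔL = −20·log₁₀(d₂/d₁).
ΔL = −20·log₁₀(39.8/3.2) = -21.89 dB, so L₂ = 103.1 + (-21.89) = 81.2 dB SPL.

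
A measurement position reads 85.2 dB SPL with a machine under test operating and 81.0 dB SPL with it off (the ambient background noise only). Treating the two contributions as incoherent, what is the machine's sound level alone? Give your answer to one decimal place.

83.1 dB SPL

Background correction is a power subtraction:
L_src = 10·log₁₀(10^(85.2/10) − 10^(81.0/10)) = 10·log₁₀(205200000) = 83.1 dB SPL.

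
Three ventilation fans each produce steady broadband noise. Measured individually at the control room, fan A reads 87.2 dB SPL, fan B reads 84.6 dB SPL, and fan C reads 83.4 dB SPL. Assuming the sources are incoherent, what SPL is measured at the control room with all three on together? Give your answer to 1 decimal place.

Uncorrelated sources add in intensity (power), not in dB.
L_total = 10·log₁₀(10^(87.2/10) + 10^(84.6/10) + 10^(83.4/10)) = 10·log₁₀(1032000000) = 90.1 dB SPL.

90.1 dB SPL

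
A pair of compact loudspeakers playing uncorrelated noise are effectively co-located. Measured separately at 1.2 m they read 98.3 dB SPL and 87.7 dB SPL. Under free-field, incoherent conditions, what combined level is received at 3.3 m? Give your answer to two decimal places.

Combined at 1.2 m: 10·log₁₀(10^(98.3/10)+10^(87.7/10)) = 98.663 dB SPL.
Then apply −20·log₁₀(3.3/1.2) = -8.787 dB → 89.88 dB SPL.

89.88 dB SPL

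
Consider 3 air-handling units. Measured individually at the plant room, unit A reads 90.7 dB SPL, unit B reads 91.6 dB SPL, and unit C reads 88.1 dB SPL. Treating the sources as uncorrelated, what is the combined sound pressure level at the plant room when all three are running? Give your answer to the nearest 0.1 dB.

95.1 dB SPL

Incoherent sources sum as intensities:
L_total = 10·log₁₀(10^(90.7/10) + 10^(91.6/10) + 10^(88.1/10)) = 10·log₁₀(3266000000) = 95.1 dB SPL.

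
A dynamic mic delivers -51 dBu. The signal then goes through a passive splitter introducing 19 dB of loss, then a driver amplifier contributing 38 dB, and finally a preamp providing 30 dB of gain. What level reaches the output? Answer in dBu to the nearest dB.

Cascaded gains and losses add directly in dB.
-51 − 19 + 38 + 30 = -2 dBu.

-2 dBu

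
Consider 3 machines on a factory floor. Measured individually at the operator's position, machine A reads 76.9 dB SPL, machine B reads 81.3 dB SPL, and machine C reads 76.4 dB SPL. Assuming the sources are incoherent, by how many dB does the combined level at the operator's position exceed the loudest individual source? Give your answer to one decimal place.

Incoherent sources sum as intensities:
L_total = 10·log₁₀(10^(76.9/10) + 10^(81.3/10) + 10^(76.4/10)) = 83.57 dB SPL.
Excess over the loudest (81.3 dB): 83.57 − 81.3 = 2.3 dB.

2.3 dB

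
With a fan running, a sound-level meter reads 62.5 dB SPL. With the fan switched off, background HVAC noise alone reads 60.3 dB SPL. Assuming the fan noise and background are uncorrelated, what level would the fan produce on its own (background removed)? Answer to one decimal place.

58.5 dB SPL

Background correction is a power subtraction:
L_src = 10·log₁₀(10^(62.5/10) − 10^(60.3/10)) = 10·log₁₀(706800) = 58.5 dB SPL.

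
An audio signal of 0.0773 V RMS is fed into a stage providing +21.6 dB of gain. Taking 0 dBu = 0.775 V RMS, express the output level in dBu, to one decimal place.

Input level: 20·log₁₀(0.0773/0.775) = -20.02 dBu.
Output: -20.02 + 21.6 = +1.6 dBu.

+1.6 dBu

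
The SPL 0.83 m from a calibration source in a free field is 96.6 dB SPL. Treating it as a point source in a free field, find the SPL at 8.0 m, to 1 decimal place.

Free-field point source: level drops by 20·log₁₀ of the distance ratio.
ΔL = −20·log₁₀(8.0/0.83) = -19.68 dB, so L₂ = 96.6 + (-19.68) = 76.9 dB SPL.

76.9 dB SPL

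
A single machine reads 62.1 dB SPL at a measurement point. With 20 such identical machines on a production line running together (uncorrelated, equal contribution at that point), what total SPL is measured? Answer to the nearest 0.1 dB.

20 equal incoherent sources raise the level by 10·log₁₀(20) = 13.01 dB.
L_total = 62.1 + 13.01 = 75.1 dB SPL.

75.1 dB SPL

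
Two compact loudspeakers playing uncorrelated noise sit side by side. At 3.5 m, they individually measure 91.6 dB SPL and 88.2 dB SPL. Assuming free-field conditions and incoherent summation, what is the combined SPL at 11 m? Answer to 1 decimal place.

Combined at 3.5 m: 10·log₁₀(10^(91.6/10)+10^(88.2/10)) = 93.23 dB SPL.
Then apply −20·log₁₀(11/3.5) = -9.95 dB → 83.3 dB SPL.

83.3 dB SPL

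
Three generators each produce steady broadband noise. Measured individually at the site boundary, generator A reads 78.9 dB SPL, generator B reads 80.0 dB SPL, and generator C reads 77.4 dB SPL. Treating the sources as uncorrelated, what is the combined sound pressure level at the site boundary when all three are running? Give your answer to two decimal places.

83.67 dB SPL

Uncorrelated sources add in intensity (power), not in dB.
L_total = 10·log₁₀(10^(78.9/10) + 10^(80.0/10) + 10^(77.4/10)) = 10·log₁₀(232600000) = 83.67 dB SPL.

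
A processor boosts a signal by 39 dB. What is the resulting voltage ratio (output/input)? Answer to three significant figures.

Voltage ratio = 10^(dB/20).
10^(39/20) = 10^(1.950) = 89.1.

89.1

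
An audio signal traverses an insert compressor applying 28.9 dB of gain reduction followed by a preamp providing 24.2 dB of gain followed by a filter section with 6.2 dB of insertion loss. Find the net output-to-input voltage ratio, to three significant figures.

0.285

Net gain = (−28.9) + 24.2 + (−6.2) = -10.9 dB.
Voltage ratio = 10^(-10.9/20) = 0.285.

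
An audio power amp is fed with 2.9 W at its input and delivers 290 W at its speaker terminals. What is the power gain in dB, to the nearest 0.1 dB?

Power ratio → dB uses the 10·log₁₀ form:
10·log₁₀(290/2.9) = 10·log₁₀(100.0) = 20.0 dB.

20.0 dB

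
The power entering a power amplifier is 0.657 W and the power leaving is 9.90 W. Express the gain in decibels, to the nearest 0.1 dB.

For a power ratio, dB = 10·log₁₀(P₂/P₁).
10·log₁₀(9.90/0.657) = 10·log₁₀(15.07) = 11.8 dB.

11.8 dB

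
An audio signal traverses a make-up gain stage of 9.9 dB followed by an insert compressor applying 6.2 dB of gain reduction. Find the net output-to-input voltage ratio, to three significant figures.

Net gain = 9.9 + (−6.2) = 3.7 dB.
Voltage ratio = 10^(3.7/20) = 1.53.

1.53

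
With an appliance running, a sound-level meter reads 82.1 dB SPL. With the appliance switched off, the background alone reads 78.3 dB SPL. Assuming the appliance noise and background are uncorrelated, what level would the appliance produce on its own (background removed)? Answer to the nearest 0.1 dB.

Remove the background by subtracting linear intensities:
L_src = 10·log₁₀(10^(82.1/10) − 10^(78.3/10)) = 10·log₁₀(94570000) = 79.8 dB SPL.

79.8 dB SPL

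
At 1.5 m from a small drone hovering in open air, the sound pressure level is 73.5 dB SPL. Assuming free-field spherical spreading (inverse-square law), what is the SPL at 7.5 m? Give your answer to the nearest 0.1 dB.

For a point source in a free field, ΔL = −20·log₁₀(d₂/d₁).
ΔL = −20·log₁₀(7.5/1.5) = -13.98 dB, so L₂ = 73.5 + (-13.98) = 59.5 dB SPL.

59.5 dB SPL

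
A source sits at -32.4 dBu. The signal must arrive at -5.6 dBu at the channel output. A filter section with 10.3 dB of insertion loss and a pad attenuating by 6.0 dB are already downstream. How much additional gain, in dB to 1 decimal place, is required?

43.1 dB

The required make-up gain is the shortfall in the dB sum.
G = -5.6 − (-32.4) + 10.3 + 6.0 = 43.1 dB.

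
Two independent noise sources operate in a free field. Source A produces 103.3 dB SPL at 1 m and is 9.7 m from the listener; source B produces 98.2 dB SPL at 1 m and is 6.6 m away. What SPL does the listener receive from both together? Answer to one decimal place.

At the listener: L_A = 103.3 − 20·log₁₀(9.7) = 83.56 dB; L_B = 98.2 − 20·log₁₀(6.6) = 81.81 dB.
Combined: 10·log₁₀(10^(83.56/10)+10^(81.81/10)) = 85.8 dB SPL.

85.8 dB SPL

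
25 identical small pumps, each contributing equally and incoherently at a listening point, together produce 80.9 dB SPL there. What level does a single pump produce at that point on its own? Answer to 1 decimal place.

25 equal incoherent sources add 10·log₁₀(25) = 13.98 dB over one source.
L_one = 80.9 − 13.98 = 66.9 dB SPL.

66.9 dB SPL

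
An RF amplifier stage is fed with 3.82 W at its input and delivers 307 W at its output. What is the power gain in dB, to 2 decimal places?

19.05 dB

Power ratio → dB uses the 10·log₁₀ form:
10·log₁₀(307/3.82) = 10·log₁₀(80.37) = 19.05 dB.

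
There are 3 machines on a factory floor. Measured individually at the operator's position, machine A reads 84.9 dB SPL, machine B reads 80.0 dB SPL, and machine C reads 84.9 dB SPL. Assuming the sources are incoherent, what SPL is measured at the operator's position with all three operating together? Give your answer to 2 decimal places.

88.56 dB SPL

Uncorrelated sources add in intensity (power), not in dB.
L_total = 10·log₁₀(10^(84.9/10) + 10^(80.0/10) + 10^(84.9/10)) = 10·log₁₀(718100000) = 88.56 dB SPL.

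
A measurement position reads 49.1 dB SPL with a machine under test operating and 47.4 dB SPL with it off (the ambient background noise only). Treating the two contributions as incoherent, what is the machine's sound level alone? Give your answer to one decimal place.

44.2 dB SPL

Remove the background by subtracting linear intensities:
L_src = 10·log₁₀(10^(49.1/10) − 10^(47.4/10)) = 10·log₁₀(26330) = 44.2 dB SPL.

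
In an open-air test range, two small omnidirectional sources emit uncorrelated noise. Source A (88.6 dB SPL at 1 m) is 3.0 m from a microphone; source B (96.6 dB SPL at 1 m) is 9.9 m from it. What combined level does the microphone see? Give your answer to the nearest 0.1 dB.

At the listener: L_A = 88.6 − 20·log₁₀(3.0) = 79.06 dB; L_B = 96.6 − 20·log₁₀(9.9) = 76.69 dB.
Combined: 10·log₁₀(10^(79.06/10)+10^(76.69/10)) = 81.0 dB SPL.

81.0 dB SPL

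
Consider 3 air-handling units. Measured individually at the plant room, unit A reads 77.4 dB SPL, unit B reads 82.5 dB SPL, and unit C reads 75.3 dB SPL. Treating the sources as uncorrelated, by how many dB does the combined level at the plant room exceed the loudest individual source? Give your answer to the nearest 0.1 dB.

1.8 dB

Incoherent sources sum as intensities:
L_total = 10·log₁₀(10^(77.4/10) + 10^(82.5/10) + 10^(75.3/10)) = 84.26 dB SPL.
Excess over the loudest (82.5 dB): 84.26 − 82.5 = 1.8 dB.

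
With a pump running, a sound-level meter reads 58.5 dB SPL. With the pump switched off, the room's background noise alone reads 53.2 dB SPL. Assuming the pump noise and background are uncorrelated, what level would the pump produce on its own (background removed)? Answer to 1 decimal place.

Subtract intensities: L_src = 10·log₁₀(10^(L_total/10) − 10^(L_bg/10)).
L_src = 10·log₁₀(10^(58.5/10) − 10^(53.2/10)) = 10·log₁₀(499000) = 57.0 dB SPL.

57.0 dB SPL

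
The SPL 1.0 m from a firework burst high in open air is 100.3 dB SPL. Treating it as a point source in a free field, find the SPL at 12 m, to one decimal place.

For a point source in a free field, ΔL = −20·log₁₀(d₂/d₁).
ΔL = −20·log₁₀(12/1.0) = -21.58 dB, so L₂ = 100.3 + (-21.58) = 78.7 dB SPL.

78.7 dB SPL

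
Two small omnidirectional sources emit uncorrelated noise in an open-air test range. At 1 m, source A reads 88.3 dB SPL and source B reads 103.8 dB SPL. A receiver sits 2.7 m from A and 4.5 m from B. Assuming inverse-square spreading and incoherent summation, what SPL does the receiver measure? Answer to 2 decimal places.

At the listener: L_A = 88.3 − 20·log₁₀(2.7) = 79.673 dB; L_B = 103.8 − 20·log₁₀(4.5) = 90.736 dB.
Combined: 10·log₁₀(10^(79.673/10)+10^(90.736/10)) = 91.06 dB SPL.

91.06 dB SPL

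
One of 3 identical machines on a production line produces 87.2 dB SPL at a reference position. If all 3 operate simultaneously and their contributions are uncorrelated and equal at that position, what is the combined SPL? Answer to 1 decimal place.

92.0 dB SPL

3 equal incoherent sources raise the level by 10·log₁₀(3) = 4.77 dB.
L_total = 87.2 + 4.77 = 92.0 dB SPL.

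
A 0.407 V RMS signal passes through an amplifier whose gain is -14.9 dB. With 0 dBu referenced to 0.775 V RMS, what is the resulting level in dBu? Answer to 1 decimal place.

Input level: 20·log₁₀(0.407/0.775) = -5.59 dBu.
Output: -5.59 − 14.9 = -20.5 dBu.

-20.5 dBu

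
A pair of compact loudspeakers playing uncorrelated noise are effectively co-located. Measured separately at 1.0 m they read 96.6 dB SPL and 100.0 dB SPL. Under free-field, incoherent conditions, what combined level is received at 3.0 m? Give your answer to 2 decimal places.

92.09 dB SPL

Combined at 1.0 m: 10·log₁₀(10^(96.6/10)+10^(100.0/10)) = 101.635 dB SPL.
Then apply −20·log₁₀(3.0/1.0) = -9.542 dB → 92.09 dB SPL.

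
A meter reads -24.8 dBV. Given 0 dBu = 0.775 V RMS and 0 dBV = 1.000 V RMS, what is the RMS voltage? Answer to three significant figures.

0.0575 V

V = 1.000 V × 10^(-24.8/20).
= 1.000 × 0.05754 = 0.0575 V.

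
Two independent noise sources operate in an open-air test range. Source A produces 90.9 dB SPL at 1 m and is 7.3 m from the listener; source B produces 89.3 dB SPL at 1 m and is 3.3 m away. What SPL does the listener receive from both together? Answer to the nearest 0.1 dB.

At the listener: L_A = 90.9 − 20·log₁₀(7.3) = 73.63 dB; L_B = 89.3 − 20·log₁₀(3.3) = 78.93 dB.
Combined: 10·log₁₀(10^(73.63/10)+10^(78.93/10)) = 80.1 dB SPL.

80.1 dB SPL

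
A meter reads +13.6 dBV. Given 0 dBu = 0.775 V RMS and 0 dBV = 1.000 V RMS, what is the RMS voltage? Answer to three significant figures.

4.79 V

V = 1.000 V × 10^(+13.6/20).
= 1.000 × 4.786 = 4.79 V.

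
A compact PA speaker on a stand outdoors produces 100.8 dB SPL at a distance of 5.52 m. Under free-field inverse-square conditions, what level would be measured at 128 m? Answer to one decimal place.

73.5 dB SPL

Free-field point source: level drops by 20·log₁₀ of the distance ratio.
ΔL = −20·log₁₀(128/5.52) = -27.31 dB, so L₂ = 100.8 + (-27.31) = 73.5 dB SPL.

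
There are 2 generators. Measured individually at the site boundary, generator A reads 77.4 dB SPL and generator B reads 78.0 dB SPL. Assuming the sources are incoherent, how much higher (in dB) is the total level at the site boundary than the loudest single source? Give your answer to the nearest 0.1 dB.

Incoherent sources sum as intensities:
L_total = 10·log₁₀(10^(77.4/10) + 10^(78.0/10)) = 80.72 dB SPL.
Excess over the loudest (78.0 dB): 80.72 − 78.0 = 2.7 dB.

2.7 dB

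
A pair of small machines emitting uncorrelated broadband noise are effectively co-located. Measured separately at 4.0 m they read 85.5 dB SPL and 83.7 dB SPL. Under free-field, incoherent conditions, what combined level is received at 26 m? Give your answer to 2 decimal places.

Combined at 4.0 m: 10·log₁₀(10^(85.5/10)+10^(83.7/10)) = 87.703 dB SPL.
Then apply −20·log₁₀(26/4.0) = -16.258 dB → 71.44 dB SPL.

71.44 dB SPL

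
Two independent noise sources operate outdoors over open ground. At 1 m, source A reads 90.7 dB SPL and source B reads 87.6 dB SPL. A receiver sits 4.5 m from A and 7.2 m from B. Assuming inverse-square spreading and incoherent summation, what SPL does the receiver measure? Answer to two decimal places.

78.40 dB SPL

At the listener: L_A = 90.7 − 20·log₁₀(4.5) = 77.636 dB; L_B = 87.6 − 20·log₁₀(7.2) = 70.453 dB.
Combined: 10·log₁₀(10^(77.636/10)+10^(70.453/10)) = 78.40 dB SPL.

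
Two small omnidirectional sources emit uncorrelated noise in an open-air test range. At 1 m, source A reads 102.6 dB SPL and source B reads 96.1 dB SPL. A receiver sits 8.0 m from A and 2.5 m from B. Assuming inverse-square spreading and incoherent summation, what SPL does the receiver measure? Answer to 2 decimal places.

At the listener: L_A = 102.6 − 20·log₁₀(8.0) = 84.538 dB; L_B = 96.1 − 20·log₁₀(2.5) = 88.141 dB.
Combined: 10·log₁₀(10^(84.538/10)+10^(88.141/10)) = 89.71 dB SPL.

89.71 dB SPL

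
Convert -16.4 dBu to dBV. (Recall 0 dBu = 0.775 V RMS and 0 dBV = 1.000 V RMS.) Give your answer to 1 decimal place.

The offset between the scales is 20·log₁₀(0.775/1.000) = −2.214 dB.
So dBV = -16.4 − 2.214 = -18.6 dBV.

-18.6 dBV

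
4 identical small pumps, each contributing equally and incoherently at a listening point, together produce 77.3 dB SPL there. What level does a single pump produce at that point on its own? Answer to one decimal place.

4 equal incoherent sources add 10·log₁₀(4) = 6.02 dB over one source.
L_one = 77.3 − 6.02 = 71.3 dB SPL.

71.3 dB SPL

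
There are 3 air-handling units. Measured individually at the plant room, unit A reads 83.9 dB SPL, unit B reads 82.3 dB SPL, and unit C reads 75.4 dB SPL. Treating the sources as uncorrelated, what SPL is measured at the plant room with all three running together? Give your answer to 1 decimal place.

86.5 dB SPL

Incoherent sources sum as intensities:
L_total = 10·log₁₀(10^(83.9/10) + 10^(82.3/10) + 10^(75.4/10)) = 10·log₁₀(450000000) = 86.5 dB SPL.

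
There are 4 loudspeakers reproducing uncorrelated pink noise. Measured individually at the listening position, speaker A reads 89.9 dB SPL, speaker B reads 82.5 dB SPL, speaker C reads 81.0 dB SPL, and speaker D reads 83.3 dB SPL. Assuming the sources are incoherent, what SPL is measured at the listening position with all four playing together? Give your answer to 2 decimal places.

91.75 dB SPL

Add the sources as powers (linear), then convert back to dB:
L_total = 10·log₁₀(10^(89.9/10) + 10^(82.5/10) + 10^(81.0/10) + 10^(83.3/10)) = 10·log₁₀(1495000000) = 91.75 dB SPL.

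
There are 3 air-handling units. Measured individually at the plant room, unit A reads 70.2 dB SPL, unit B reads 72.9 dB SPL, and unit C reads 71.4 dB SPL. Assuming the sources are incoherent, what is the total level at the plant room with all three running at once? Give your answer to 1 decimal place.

76.4 dB SPL

Uncorrelated sources add in intensity (power), not in dB.
L_total = 10·log₁₀(10^(70.2/10) + 10^(72.9/10) + 10^(71.4/10)) = 10·log₁₀(43770000) = 76.4 dB SPL.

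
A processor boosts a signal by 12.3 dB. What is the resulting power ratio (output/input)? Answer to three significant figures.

17.0

Power ratio = 10^(dB/10).
10^(12.3/10) = 10^(1.230) = 17.0.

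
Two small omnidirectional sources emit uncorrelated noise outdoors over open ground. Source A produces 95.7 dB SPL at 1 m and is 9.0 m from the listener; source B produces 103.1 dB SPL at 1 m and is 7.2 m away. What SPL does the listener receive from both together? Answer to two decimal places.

86.43 dB SPL

At the listener: L_A = 95.7 − 20·log₁₀(9.0) = 76.615 dB; L_B = 103.1 − 20·log₁₀(7.2) = 85.953 dB.
Combined: 10·log₁₀(10^(76.615/10)+10^(85.953/10)) = 86.43 dB SPL.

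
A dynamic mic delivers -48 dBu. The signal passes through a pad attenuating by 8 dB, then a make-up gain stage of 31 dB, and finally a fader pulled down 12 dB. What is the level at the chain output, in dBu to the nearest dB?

-37 dBu

Gain stages sum in dB:
-48 − 8 + 31 − 12 = -37 dBu.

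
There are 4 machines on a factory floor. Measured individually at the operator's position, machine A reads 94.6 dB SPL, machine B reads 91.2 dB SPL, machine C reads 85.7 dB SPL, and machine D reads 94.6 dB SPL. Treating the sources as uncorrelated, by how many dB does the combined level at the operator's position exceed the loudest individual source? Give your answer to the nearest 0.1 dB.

4.1 dB

Incoherent sources sum as intensities:
L_total = 10·log₁₀(10^(94.6/10) + 10^(91.2/10) + 10^(85.7/10) + 10^(94.6/10)) = 98.73 dB SPL.
Excess over the loudest (94.6 dB): 98.73 − 94.6 = 4.1 dB.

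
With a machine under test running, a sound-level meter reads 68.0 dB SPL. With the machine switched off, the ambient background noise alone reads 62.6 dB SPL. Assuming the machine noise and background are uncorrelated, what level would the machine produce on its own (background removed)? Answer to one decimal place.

66.5 dB SPL

Background correction is a power subtraction:
L_src = 10·log₁₀(10^(68.0/10) − 10^(62.6/10)) = 10·log₁₀(4490000) = 66.5 dB SPL.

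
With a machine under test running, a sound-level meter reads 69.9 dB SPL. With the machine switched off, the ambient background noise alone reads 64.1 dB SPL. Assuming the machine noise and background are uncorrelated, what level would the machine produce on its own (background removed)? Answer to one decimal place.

68.6 dB SPL

Remove the background by subtracting linear intensities:
L_src = 10·log₁₀(10^(69.9/10) − 10^(64.1/10)) = 10·log₁₀(7202000) = 68.6 dB SPL.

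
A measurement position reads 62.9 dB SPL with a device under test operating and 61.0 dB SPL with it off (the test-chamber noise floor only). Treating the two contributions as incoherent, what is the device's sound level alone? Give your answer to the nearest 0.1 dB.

58.4 dB SPL

Subtract intensities: L_src = 10·log₁₀(10^(L_total/10) − 10^(L_bg/10)).
L_src = 10·log₁₀(10^(62.9/10) − 10^(61.0/10)) = 10·log₁₀(690900) = 58.4 dB SPL.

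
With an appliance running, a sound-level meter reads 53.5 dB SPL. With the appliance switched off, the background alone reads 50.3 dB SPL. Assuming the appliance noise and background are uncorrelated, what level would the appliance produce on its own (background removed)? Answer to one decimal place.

50.7 dB SPL

Remove the background by subtracting linear intensities:
L_src = 10·log₁₀(10^(53.5/10) − 10^(50.3/10)) = 10·log₁₀(116700) = 50.7 dB SPL.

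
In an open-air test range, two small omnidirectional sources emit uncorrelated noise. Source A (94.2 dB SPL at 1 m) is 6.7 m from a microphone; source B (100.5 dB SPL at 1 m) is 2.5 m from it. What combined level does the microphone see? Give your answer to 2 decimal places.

92.68 dB SPL

At the listener: L_A = 94.2 − 20·log₁₀(6.7) = 77.679 dB; L_B = 100.5 − 20·log₁₀(2.5) = 92.541 dB.
Combined: 10·log₁₀(10^(77.679/10)+10^(92.541/10)) = 92.68 dB SPL.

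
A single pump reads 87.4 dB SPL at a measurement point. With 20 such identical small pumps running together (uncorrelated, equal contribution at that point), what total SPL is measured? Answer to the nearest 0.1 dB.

20 equal incoherent sources raise the level by 10·log₁₀(20) = 13.01 dB.
L_total = 87.4 + 13.01 = 100.4 dB SPL.

100.4 dB SPL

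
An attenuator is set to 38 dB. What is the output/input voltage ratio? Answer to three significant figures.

Voltage ratio = 10^(dB/20).
10^(-38/20) = 10^(-1.900) = 0.0126.

0.0126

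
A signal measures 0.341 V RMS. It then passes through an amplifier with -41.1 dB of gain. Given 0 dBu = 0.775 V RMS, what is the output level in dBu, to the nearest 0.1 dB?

-48.2 dBu

Input level: 20·log₁₀(0.341/0.775) = -7.13 dBu.
Output: -7.13 − 41.1 = -48.2 dBu.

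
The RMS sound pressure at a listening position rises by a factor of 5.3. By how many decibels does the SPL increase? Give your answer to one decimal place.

Sound pressure is an amplitude quantity: ΔL = 20·log₁₀(p₂/p₁).
20·log₁₀(5.3) = 14.5 dB.

14.5 dB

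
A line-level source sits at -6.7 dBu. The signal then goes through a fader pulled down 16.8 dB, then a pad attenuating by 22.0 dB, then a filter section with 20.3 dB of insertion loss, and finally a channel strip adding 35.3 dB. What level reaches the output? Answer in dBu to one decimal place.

-30.5 dBu

In dB, series stages simply add:
-6.7 − 16.8 − 22.0 − 20.3 + 35.3 = -30.5 dBu.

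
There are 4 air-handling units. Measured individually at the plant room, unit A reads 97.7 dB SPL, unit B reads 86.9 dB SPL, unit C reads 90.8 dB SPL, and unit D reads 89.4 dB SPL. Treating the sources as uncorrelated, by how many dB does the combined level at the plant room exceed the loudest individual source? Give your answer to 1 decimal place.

Add the sources as powers (linear), then convert back to dB:
L_total = 10·log₁₀(10^(97.7/10) + 10^(86.9/10) + 10^(90.8/10) + 10^(89.4/10)) = 99.27 dB SPL.
Excess over the loudest (97.7 dB): 99.27 − 97.7 = 1.6 dB.

1.6 dB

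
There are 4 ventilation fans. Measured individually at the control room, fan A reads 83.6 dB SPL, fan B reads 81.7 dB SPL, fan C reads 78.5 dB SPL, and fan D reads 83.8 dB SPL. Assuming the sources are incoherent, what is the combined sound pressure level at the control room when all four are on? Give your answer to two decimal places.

Uncorrelated sources add in intensity (power), not in dB.
L_total = 10·log₁₀(10^(83.6/10) + 10^(81.7/10) + 10^(78.5/10) + 10^(83.8/10)) = 10·log₁₀(687700000) = 88.37 dB SPL.

88.37 dB SPL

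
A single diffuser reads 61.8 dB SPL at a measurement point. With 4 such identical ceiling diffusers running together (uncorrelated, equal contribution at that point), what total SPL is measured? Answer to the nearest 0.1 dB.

67.8 dB SPL

4 equal incoherent sources raise the level by 10·log₁₀(4) = 6.02 dB.
L_total = 61.8 + 6.02 = 67.8 dB SPL.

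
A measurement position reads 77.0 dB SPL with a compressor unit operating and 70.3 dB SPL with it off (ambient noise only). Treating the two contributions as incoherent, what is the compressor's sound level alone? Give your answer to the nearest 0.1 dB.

76.0 dB SPL

Remove the background by subtracting linear intensities:
L_src = 10·log₁₀(10^(77.0/10) − 10^(70.3/10)) = 10·log₁₀(39400000) = 76.0 dB SPL.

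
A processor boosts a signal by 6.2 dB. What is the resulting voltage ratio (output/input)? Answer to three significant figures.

2.04

Voltage ratio = 10^(dB/20).
10^(6.2/20) = 10^(0.3100) = 2.04.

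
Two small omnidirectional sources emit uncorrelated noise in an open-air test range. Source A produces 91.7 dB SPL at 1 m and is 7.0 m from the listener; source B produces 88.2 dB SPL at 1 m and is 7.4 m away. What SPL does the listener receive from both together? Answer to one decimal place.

76.3 dB SPL

At the listener: L_A = 91.7 − 20·log₁₀(7.0) = 74.80 dB; L_B = 88.2 − 20·log₁₀(7.4) = 70.82 dB.
Combined: 10·log₁₀(10^(74.80/10)+10^(70.82/10)) = 76.3 dB SPL.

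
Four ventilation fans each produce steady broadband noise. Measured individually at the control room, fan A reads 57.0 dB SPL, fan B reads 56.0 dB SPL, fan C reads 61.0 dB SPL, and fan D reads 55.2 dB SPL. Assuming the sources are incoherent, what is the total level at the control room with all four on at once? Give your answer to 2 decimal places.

63.96 dB SPL

Uncorrelated sources add in intensity (power), not in dB.
L_total = 10·log₁₀(10^(57.0/10) + 10^(56.0/10) + 10^(61.0/10) + 10^(55.2/10)) = 10·log₁₀(2489000) = 63.96 dB SPL.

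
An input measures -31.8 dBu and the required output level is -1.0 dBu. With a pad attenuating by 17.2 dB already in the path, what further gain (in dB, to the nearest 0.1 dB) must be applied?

The required make-up gain is the shortfall in the dB sum.
G = -1.0 − (-31.8) + 17.2 = 48.0 dB.

48.0 dB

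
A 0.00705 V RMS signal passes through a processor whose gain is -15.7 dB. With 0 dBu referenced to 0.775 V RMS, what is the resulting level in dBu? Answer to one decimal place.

-56.5 dBu

Input level: 20·log₁₀(0.00705/0.775) = -40.82 dBu.
Output: -40.82 − 15.7 = -56.5 dBu.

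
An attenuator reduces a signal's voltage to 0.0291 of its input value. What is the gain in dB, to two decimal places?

-30.72 dB

For a voltage ratio, dB = 20·log₁₀(V₂/V₁).
20·log₁₀(0.0291) = -30.72 dB.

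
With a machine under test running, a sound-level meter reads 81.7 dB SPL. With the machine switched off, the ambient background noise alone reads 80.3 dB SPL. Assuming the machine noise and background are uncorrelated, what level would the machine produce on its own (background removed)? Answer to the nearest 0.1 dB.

76.1 dB SPL

Remove the background by subtracting linear intensities:
L_src = 10·log₁₀(10^(81.7/10) − 10^(80.3/10)) = 10·log₁₀(40760000) = 76.1 dB SPL.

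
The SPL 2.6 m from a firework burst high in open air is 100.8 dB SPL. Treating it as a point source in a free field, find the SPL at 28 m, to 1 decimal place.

Free-field point source: level drops by 20·log₁₀ of the distance ratio.
ΔL = −20·log₁₀(28/2.6) = -20.64 dB, so L₂ = 100.8 + (-20.64) = 80.2 dB SPL.

80.2 dB SPL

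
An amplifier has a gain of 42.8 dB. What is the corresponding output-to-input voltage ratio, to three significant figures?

138

Voltage ratio = 10^(dB/20).
10^(42.8/20) = 10^(2.140) = 138.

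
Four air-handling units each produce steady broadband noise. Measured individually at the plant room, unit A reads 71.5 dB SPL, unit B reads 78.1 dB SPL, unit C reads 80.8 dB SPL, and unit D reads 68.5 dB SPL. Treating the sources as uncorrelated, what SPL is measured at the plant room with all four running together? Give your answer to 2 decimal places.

Uncorrelated sources add in intensity (power), not in dB.
L_total = 10·log₁₀(10^(71.5/10) + 10^(78.1/10) + 10^(80.8/10) + 10^(68.5/10)) = 10·log₁₀(206000000) = 83.14 dB SPL.

83.14 dB SPL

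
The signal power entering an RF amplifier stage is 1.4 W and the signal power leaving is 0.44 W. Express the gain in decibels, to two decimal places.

For a power ratio, dB = 10·log₁₀(P₂/P₁).
10·log₁₀(0.44/1.4) = 10·log₁₀(0.3143) = -5.03 dB.

-5.03 dB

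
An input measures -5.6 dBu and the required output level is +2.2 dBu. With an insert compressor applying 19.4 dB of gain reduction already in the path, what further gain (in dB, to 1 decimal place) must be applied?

27.2 dB

The required make-up gain is the shortfall in the dB sum.
G = +2.2 − (-5.6) + 19.4 = 27.2 dB.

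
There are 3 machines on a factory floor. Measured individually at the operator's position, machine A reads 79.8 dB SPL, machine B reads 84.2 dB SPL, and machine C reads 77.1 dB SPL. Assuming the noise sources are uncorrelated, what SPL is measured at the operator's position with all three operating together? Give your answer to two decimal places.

Incoherent sources sum as intensities:
L_total = 10·log₁₀(10^(79.8/10) + 10^(84.2/10) + 10^(77.1/10)) = 10·log₁₀(409800000) = 86.13 dB SPL.

86.13 dB SPL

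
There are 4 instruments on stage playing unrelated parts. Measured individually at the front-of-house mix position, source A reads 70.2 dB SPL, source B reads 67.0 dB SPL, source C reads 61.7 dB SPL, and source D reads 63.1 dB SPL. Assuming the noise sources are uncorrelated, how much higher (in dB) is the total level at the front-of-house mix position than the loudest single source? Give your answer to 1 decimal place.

2.6 dB

Incoherent sources sum as intensities:
L_total = 10·log₁₀(10^(70.2/10) + 10^(67.0/10) + 10^(61.7/10) + 10^(63.1/10)) = 72.79 dB SPL.
Excess over the loudest (70.2 dB): 72.79 − 70.2 = 2.6 dB.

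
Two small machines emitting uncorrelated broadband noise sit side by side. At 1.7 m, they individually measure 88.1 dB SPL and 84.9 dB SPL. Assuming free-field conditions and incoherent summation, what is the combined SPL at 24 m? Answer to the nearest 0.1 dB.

66.8 dB SPL

Combined at 1.7 m: 10·log₁₀(10^(88.1/10)+10^(84.9/10)) = 89.80 dB SPL.
Then apply −20·log₁₀(24/1.7) = -23.00 dB → 66.8 dB SPL.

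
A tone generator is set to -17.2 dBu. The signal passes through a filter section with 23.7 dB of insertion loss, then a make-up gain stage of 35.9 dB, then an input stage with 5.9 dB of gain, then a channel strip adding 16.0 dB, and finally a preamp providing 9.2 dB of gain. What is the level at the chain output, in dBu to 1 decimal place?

Gain stages sum in dB:
-17.2 − 23.7 + 35.9 + 5.9 + 16.0 + 9.2 = +26.1 dBu.

+26.1 dBu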